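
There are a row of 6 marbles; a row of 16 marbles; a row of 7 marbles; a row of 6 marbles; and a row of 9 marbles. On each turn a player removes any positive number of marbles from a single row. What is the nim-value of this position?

30

Compute the nim-sum pairwise:
6 ^ 16 = 22
22 ^ 7 = 17
17 ^ 6 = 23
23 ^ 9 = 30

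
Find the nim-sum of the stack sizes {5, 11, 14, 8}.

8

Bitwise XOR of the heap sizes:
  0101  (5)
  1011  (11)
  1110  (14)
  1000  (8)
  ----
  1000  (8)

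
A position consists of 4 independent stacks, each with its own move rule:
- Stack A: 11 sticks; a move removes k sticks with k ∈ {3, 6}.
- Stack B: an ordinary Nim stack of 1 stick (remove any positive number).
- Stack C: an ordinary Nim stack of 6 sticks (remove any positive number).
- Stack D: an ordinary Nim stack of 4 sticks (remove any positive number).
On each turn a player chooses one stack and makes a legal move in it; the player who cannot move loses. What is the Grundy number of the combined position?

3

For stack A, compute g(0), g(1), … with moves {3, 6}:
g(0) = mex{} = 0
g(1) = mex{} = 0
g(2) = mex{} = 0
g(3) = mex{0} = 1
g(4) = mex{0} = 1
g(5) = mex{0} = 1
g(6) = mex{0,1} = 2
g(7) = mex{0,1} = 2
g(8) = mex{0,1} = 2
g(9) = mex{1,2} = 0
g(10) = mex{1,2} = 0
g(11) = mex{1,2} = 0
So g(11) = 0.
Stack B is a plain Nim stack of size 1, so its Grundy value is 1.
Stack C is a plain Nim stack of size 6, so its Grundy value is 6.
Stack D is a plain Nim stack of size 4, so its Grundy value is 4.
By the Sprague-Grundy theorem, the Grundy value of a sum of independent games is the XOR of the component values.
Combined value = 0 ⊕ 1 ⊕ 6 ⊕ 4 = 3.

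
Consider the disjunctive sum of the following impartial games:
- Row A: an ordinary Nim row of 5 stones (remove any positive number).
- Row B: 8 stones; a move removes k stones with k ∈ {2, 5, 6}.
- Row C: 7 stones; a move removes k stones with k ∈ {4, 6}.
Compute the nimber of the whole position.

4

Row A is a plain Nim row of size 5, so its Grundy value is 5.
For row B, compute g(0), g(1), … with moves {2, 5, 6}:
g(0) = mex{} = 0
g(1) = mex{} = 0
g(2) = mex{0} = 1
g(3) = mex{0} = 1
g(4) = mex{1} = 0
g(5) = mex{0,1} = 2
g(6) = mex{0} = 1
g(7) = mex{0,1,2} = 3
g(8) = mex{1} = 0
So g(8) = 0.
For row C, compute g(0), g(1), … with moves {4, 6}:
g(0) = mex{} = 0
g(1) = mex{} = 0
g(2) = mex{} = 0
g(3) = mex{} = 0
g(4) = mex{0} = 1
g(5) = mex{0} = 1
g(6) = mex{0} = 1
g(7) = mex{0} = 1
So g(7) = 1.
The value of a disjunctive sum is the nim-sum of the parts.
Combined value = 5 XOR 0 XOR 1 = 4.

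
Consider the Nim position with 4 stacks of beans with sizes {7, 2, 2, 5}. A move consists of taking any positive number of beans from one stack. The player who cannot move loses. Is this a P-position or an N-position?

N-position

Bitwise XOR of the heap sizes:
  111  (7)
  010  (2)
  010  (2)
  101  (5)
  ---
  010  (2)
The nim-sum is 2 ≠ 0, so this is an N-position: the player to move can win.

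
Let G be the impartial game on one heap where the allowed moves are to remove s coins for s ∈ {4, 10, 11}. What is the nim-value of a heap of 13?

1

Build the Grundy sequence with g(k) = mex{g(k−s) : s ∈ {4, 10, 11}, s ≤ k}:
g(0) = mex{} = 0
g(1) = mex{} = 0
g(2) = mex{} = 0
g(3) = mex{} = 0
g(4) = mex{0} = 1
g(5) = mex{0} = 1
g(6) = mex{0} = 1
g(7) = mex{0} = 1
g(8) = mex{1} = 0
g(9) = mex{1} = 0
g(10) = mex{0,1} = 2
g(11) = mex{0,1} = 2
g(12) = mex{0} = 1
g(13) = mex{0} = 1
So g(13) = 1.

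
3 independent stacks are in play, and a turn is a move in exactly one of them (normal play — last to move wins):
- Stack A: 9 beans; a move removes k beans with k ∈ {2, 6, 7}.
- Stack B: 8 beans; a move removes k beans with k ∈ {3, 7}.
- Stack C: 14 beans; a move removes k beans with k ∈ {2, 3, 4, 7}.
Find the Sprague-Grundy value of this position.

3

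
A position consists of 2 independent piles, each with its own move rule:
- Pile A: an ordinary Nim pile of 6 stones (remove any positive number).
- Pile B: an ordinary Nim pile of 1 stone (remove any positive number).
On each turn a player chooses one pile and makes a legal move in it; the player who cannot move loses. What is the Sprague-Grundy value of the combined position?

7

Pile A is a plain Nim pile of size 6, so its Grundy value is 6.
Pile B is a plain Nim pile of size 1, so its Grundy value is 1.
By the Sprague-Grundy theorem, the Grundy value of a sum of independent games is the XOR of the component values.
Combined value = 6 XOR 1 = 7.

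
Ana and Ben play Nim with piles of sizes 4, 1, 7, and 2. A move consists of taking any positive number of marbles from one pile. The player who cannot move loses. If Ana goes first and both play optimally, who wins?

Ben wins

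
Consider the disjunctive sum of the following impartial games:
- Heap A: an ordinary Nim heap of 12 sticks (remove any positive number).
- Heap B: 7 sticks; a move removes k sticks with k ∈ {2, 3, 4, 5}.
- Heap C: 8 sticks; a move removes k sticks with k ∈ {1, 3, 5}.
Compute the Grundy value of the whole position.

12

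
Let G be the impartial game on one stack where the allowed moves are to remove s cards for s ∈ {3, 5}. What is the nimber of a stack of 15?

2

Grundy values for subtraction set {3, 5}:
k:     0  1  2  3  4  5  6  7  8  9 10 11 12 13 14 15
g(k):  0  0  0  1  1  1  2  2  0  0  0  1  1  1  2  2
So g(15) = 2.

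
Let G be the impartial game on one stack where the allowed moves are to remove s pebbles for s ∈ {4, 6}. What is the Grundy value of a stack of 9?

Grundy values for subtraction set {4, 6}:
k:     0  1  2  3  4  5  6  7  8  9
g(k):  0  0  0  0  1  1  1  1  2  2
So g(9) = 2.

2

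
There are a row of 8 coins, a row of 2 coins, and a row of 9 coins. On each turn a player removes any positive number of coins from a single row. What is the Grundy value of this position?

Compute the nim-sum pairwise:
8 ^ 2 = 10
10 ^ 9 = 3

3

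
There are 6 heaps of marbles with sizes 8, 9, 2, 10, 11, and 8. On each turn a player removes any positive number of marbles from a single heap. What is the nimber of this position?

Nim-sum: 8 ^ 9 ^ 2 ^ 10 ^ 11 ^ 8 = 10.

10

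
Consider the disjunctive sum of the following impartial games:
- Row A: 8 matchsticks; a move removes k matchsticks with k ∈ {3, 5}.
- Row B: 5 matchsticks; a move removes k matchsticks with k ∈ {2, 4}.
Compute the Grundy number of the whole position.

Grundy values for row A (subtraction set {3, 5}):
k:     0  1  2  3  4  5  6  7  8
g(k):  0  0  0  1  1  1  2  2  0
So g(8) = 0.
Grundy values for row B (subtraction set {2, 4}):
k:     0  1  2  3  4  5
g(k):  0  0  1  1  2  2
So g(5) = 2.
By the Sprague-Grundy theorem, the Grundy value of a sum of independent games is the XOR of the component values.
Combined value = 0 ⊕ 2 = 2.

2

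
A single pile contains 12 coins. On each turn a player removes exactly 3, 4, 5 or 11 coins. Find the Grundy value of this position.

Grundy values for subtraction set {3, 4, 5, 11}:
k:     0  1  2  3  4  5  6  7  8  9 10 11 12
g(k):  0  0  0  1  1  1  2  2  0  0  0  1  1
So g(12) = 1.

1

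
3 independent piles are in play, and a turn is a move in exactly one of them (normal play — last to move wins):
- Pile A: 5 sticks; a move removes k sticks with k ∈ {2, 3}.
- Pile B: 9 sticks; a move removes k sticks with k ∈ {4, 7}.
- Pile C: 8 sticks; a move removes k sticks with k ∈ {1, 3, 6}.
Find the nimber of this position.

0

For pile A, compute g(0), g(1), … with moves {2, 3}:
k:     0  1  2  3  4  5
g(k):  0  0  1  1  2  0
So g(5) = 0.
Build the Grundy sequence for pile B with g(k) = mex{g(k−s) : s ∈ {4, 7}, s ≤ k}:
g(0) = mex{} = 0
g(1) = mex{} = 0
g(2) = mex{} = 0
g(3) = mex{} = 0
g(4) = mex{0} = 1
g(5) = mex{0} = 1
g(6) = mex{0} = 1
g(7) = mex{0} = 1
g(8) = mex{0,1} = 2
g(9) = mex{0,1} = 2
So g(9) = 2.
For pile C, compute g(0), g(1), … with moves {1, 3, 6}:
k:     0  1  2  3  4  5  6  7  8
g(k):  0  1  0  1  0  1  2  3  2
So g(8) = 2.
By the Sprague-Grundy theorem, the Grundy value of a sum of independent games is the XOR of the component values.
Combined value = 0 XOR 2 XOR 2 = 0.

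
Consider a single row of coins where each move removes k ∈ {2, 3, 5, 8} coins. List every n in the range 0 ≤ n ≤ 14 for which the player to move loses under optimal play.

Build the Grundy sequence with g(k) = mex{g(k−s) : s ∈ {2, 3, 5, 8}, s ≤ k}:
g(0) = mex{} = 0
g(1) = mex{} = 0
g(2) = mex{0} = 1
g(3) = mex{0} = 1
g(4) = mex{0,1} = 2
g(5) = mex{0,1} = 2
g(6) = mex{0,1,2} = 3
g(7) = mex{1,2} = 0
g(8) = mex{0,1,2,3} = 4
g(9) = mex{0,2,3} = 1
g(10) = mex{0,1,2,4} = 3
g(11) = mex{1,3,4} = 0
g(12) = mex{0,1,2,3} = 4
g(13) = mex{0,2,3,4} = 1
g(14) = mex{0,1,3,4} = 2
The P-positions (g = 0) in 0..14 are 0, 1, 7, 11.

0, 1, 7, 11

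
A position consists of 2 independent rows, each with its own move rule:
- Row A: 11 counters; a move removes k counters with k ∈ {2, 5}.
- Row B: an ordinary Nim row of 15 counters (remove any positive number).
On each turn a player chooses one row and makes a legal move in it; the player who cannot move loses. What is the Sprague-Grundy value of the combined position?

Grundy values for row A (subtraction set {2, 5}):
g(0) = mex{} = 0
g(1) = mex{} = 0
g(2) = mex{0} = 1
g(3) = mex{0} = 1
g(4) = mex{1} = 0
g(5) = mex{0,1} = 2
g(6) = mex{0} = 1
g(7) = mex{1,2} = 0
g(8) = mex{1} = 0
g(9) = mex{0} = 1
g(10) = mex{0,2} = 1
g(11) = mex{1} = 0
So g(11) = 0.
Row B is a plain Nim row of size 15, so its Grundy value is 15.
The value of a disjunctive sum is the nim-sum of the parts.
Combined value = 0 ⊕ 15 = 15.

15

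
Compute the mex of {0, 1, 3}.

The values 0, 1 are all present; 2 is the first non-negative integer missing from the set.

2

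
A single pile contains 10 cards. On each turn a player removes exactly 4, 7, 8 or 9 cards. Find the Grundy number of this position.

2

Build the Grundy sequence with g(k) = mex{g(k−s) : s ∈ {4, 7, 8, 9}, s ≤ k}:
k:     0  1  2  3  4  5  6  7  8  9 10
g(k):  0  0  0  0  1  1  1  1  2  2  2
So g(10) = 2.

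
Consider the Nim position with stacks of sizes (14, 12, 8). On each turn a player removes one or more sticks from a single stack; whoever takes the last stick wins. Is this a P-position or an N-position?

N-position

Nim-sum: 14 XOR 12 XOR 8 = 10.
The nim-sum is 10 ≠ 0, so this is an N-position: the player to move can win.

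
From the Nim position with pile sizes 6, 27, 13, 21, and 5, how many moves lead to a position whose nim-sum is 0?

0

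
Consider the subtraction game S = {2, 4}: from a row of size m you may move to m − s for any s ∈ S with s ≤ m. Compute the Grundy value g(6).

Build the Grundy sequence with g(k) = mex{g(k−s) : s ∈ {2, 4}, s ≤ k}:
g(0) = mex{} = 0
g(1) = mex{} = 0
g(2) = mex{0} = 1
g(3) = mex{0} = 1
g(4) = mex{0,1} = 2
g(5) = mex{0,1} = 2
g(6) = mex{1,2} = 0
So g(6) = 0.

0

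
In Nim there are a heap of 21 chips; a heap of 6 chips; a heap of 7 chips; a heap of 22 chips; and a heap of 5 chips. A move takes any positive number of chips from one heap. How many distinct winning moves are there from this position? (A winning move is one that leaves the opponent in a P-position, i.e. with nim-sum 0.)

5

Bitwise XOR of the heap sizes:
  10101  (21)
  00110  (6)
  00111  (7)
  10110  (22)
  00101  (5)
  -----
  00111  (7)
The overall nim-sum is X = 7. A heap of size p has a winning move iff p XOR X < p (reduce it to p XOR X).
  21: 21 XOR 7 = 18 < 21 — winning move (to 18).
  6: 6 XOR 7 = 1 < 6 — winning move (to 1).
  7: 7 XOR 7 = 0 < 7 — winning move (to 0).
  22: 22 XOR 7 = 17 < 22 — winning move (to 17).
  5: 5 XOR 7 = 2 < 5 — winning move (to 2).
That gives 5 winning moves.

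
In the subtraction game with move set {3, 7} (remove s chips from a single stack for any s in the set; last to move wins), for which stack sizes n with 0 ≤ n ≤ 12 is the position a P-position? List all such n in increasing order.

0, 1, 2, 6, 10, 11, 12

Build the Grundy sequence with g(k) = mex{g(k−s) : s ∈ {3, 7}, s ≤ k}:
k:     0  1  2  3  4  5  6  7  8  9 10 11 12
g(k):  0  0  0  1  1  1  0  2  2  1  0  0  0
The P-positions (g = 0) in 0..12 are 0, 1, 2, 6, 10, 11, 12.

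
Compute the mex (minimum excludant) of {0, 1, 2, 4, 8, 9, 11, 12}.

The values 0, 1, 2 are all present; 3 is the first non-negative integer missing from the set.

3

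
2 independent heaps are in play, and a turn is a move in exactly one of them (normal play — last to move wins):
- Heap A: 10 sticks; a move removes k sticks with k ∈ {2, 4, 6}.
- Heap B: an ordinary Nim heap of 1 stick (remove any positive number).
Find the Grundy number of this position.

Build the Grundy sequence for heap A with g(k) = mex{g(k−s) : s ∈ {2, 4, 6}, s ≤ k}:
k:     0  1  2  3  4  5  6  7  8  9 10
g(k):  0  0  1  1  2  2  3  3  0  0  1
So g(10) = 1.
Heap B is a plain Nim heap of size 1, so its Grundy value is 1.
The value of a disjunctive sum is the nim-sum of the parts.
Combined value = 1 ⊕ 1 = 0.

0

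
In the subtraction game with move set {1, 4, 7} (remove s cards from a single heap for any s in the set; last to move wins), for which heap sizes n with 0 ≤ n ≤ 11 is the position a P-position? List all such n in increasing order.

0, 2, 5, 8, 10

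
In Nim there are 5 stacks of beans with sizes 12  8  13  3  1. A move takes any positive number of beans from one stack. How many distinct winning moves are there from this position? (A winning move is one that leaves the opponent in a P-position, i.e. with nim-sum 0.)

Compute the nim-sum pairwise:
12 ^ 8 = 4
4 ^ 13 = 9
9 ^ 3 = 10
10 ^ 1 = 11
The overall nim-sum is X = 11. A stack of size p has a winning move iff p XOR X < p (reduce it to p XOR X).
  12: 12 XOR 11 = 7 < 12 — winning move (to 7).
  8: 8 XOR 11 = 3 < 8 — winning move (to 3).
  13: 13 XOR 11 = 6 < 13 — winning move (to 6).
  3: 3 XOR 11 = 8 ≥ 3 — no move.
  1: 1 XOR 11 = 10 ≥ 1 — no move.
That gives 3 winning moves.

3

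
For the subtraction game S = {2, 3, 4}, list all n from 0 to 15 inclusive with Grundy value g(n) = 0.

Grundy values for subtraction set {2, 3, 4}:
k:     0  1  2  3  4  5  6  7  8  9 10 11 12 13 14 15
g(k):  0  0  1  1  2  2  0  0  1  1  2  2  0  0  1  1
The P-positions (g = 0) in 0..15 are 0, 1, 6, 7, 12, 13.

0, 1, 6, 7, 12, 13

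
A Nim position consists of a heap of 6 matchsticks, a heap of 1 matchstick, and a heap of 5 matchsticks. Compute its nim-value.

Compute the nim-sum pairwise:
6 ^ 1 = 7
7 ^ 5 = 2

2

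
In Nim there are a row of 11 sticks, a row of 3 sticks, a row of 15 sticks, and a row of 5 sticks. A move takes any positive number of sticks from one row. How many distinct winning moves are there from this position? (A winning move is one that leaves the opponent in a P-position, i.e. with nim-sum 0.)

3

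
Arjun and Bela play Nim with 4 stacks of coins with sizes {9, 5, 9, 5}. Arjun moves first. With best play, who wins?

Bela wins

Nim-sum: 9 XOR 5 XOR 9 XOR 5 = 0.
The nim-sum is 0, so this is a P-position: the player to move is in a losing position under optimal play; Arjun is about to move from it and so loses — Bela wins.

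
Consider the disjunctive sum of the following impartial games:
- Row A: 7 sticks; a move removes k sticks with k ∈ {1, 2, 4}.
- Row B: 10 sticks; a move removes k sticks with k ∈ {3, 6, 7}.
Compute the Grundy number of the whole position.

1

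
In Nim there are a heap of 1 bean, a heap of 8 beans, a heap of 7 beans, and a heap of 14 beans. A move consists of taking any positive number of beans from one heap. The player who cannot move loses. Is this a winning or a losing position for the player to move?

Nim-sum: 1 XOR 8 XOR 7 XOR 14 = 0.
The nim-sum is 0, so this is a P-position: the player to move is in a losing position under optimal play.

Losing position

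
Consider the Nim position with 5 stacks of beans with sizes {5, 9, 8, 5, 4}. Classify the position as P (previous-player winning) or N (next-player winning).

N-position

In binary:
  0101  (5)
  1001  (9)
  1000  (8)
  0101  (5)
  0100  (4)
  ----
  0101  (5)
The nim-sum is 5 ≠ 0, so this is an N-position: the player to move can win.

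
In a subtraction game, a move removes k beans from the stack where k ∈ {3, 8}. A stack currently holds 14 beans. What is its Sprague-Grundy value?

Build the Grundy sequence with g(k) = mex{g(k−s) : s ∈ {3, 8}, s ≤ k}:
g(0) = mex{} = 0
g(1) = mex{} = 0
g(2) = mex{} = 0
g(3) = mex{0} = 1
g(4) = mex{0} = 1
g(5) = mex{0} = 1
g(6) = mex{1} = 0
g(7) = mex{1} = 0
g(8) = mex{0,1} = 2
g(9) = mex{0} = 1
g(10) = mex{0} = 1
g(11) = mex{1,2} = 0
g(12) = mex{1} = 0
g(13) = mex{1} = 0
g(14) = mex{0} = 1
So g(14) = 1.

1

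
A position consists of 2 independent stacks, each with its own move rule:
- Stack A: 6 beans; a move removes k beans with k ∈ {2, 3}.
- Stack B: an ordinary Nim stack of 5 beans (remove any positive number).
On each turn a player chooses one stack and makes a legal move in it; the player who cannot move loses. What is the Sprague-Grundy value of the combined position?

5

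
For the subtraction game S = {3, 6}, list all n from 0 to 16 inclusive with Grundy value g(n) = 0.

Grundy values for subtraction set {3, 6}:
k:     0  1  2  3  4  5  6  7  8  9 10 11 12 13 14 15 16
g(k):  0  0  0  1  1  1  2  2  2  0  0  0  1  1  1  2  2
The P-positions (g = 0) in 0..16 are 0, 1, 2, 9, 10, 11.

0, 1, 2, 9, 10, 11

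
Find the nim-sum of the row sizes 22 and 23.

1

Bitwise XOR of the heap sizes:
  10110  (22)
  10111  (23)
  -----
  00001  (1)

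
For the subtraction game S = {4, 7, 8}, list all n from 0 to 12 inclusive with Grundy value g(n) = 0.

Compute g(0), g(1), … for moves {4, 7, 8}:
g(0) = mex{} = 0
g(1) = mex{} = 0
g(2) = mex{} = 0
g(3) = mex{} = 0
g(4) = mex{0} = 1
g(5) = mex{0} = 1
g(6) = mex{0} = 1
g(7) = mex{0} = 1
g(8) = mex{0,1} = 2
g(9) = mex{0,1} = 2
g(10) = mex{0,1} = 2
g(11) = mex{0,1} = 2
g(12) = mex{1,2} = 0
The P-positions (g = 0) in 0..12 are 0, 1, 2, 3, 12.

0, 1, 2, 3, 12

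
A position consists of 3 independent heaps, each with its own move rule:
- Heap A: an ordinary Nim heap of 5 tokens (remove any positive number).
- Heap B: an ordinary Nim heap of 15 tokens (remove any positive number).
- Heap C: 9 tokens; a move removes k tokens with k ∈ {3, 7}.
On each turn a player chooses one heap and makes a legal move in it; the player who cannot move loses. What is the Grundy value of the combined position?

11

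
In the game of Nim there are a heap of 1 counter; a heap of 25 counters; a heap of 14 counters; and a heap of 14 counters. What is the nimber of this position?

In binary:
  00001  (1)
  11001  (25)
  01110  (14)
  01110  (14)
  -----
  11000  (24)

24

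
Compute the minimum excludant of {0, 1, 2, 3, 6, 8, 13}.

4

The values 0, 1, 2, 3 are all present; 4 is the first non-negative integer missing from the set.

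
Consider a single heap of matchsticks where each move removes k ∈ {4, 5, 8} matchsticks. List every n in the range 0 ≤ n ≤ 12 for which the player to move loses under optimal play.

0, 1, 2, 3, 12

Build the Grundy sequence with g(k) = mex{g(k−s) : s ∈ {4, 5, 8}, s ≤ k}:
k:     0  1  2  3  4  5  6  7  8  9 10 11 12
g(k):  0  0  0  0  1  1  1  1  2  2  2  2  0
The P-positions (g = 0) in 0..12 are 0, 1, 2, 3, 12.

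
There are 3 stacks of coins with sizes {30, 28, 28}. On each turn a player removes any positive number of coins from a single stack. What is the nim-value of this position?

30

Bitwise XOR of the heap sizes:
  11110  (30)
  11100  (28)
  11100  (28)
  -----
  11110  (30)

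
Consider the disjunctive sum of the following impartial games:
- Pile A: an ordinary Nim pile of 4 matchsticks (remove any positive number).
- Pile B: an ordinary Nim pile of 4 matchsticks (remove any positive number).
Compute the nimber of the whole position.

0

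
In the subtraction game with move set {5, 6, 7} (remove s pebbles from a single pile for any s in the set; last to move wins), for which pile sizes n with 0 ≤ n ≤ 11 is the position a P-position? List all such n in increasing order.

Grundy values for subtraction set {5, 6, 7}:
g(0) = mex{} = 0
g(1) = mex{} = 0
g(2) = mex{} = 0
g(3) = mex{} = 0
g(4) = mex{} = 0
g(5) = mex{0} = 1
g(6) = mex{0} = 1
g(7) = mex{0} = 1
g(8) = mex{0} = 1
g(9) = mex{0} = 1
g(10) = mex{0,1} = 2
g(11) = mex{0,1} = 2
The P-positions (g = 0) in 0..11 are 0, 1, 2, 3, 4.

0, 1, 2, 3, 4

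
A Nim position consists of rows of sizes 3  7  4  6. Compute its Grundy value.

6

Nim-sum: 3 XOR 7 XOR 4 XOR 6 = 6.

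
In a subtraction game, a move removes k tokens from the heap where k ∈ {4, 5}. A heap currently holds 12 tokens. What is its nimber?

0

Build the Grundy sequence with g(k) = mex{g(k−s) : s ∈ {4, 5}, s ≤ k}:
k:     0  1  2  3  4  5  6  7  8  9 10 11 12
g(k):  0  0  0  0  1  1  1  1  2  0  0  0  0
So g(12) = 0.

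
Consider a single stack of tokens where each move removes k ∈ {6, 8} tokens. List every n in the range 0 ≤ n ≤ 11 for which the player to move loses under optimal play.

Compute g(0), g(1), … for moves {6, 8}:
k:     0  1  2  3  4  5  6  7  8  9 10 11
g(k):  0  0  0  0  0  0  1  1  1  1  1  1
The P-positions (g = 0) in 0..11 are 0, 1, 2, 3, 4, 5.

0, 1, 2, 3, 4, 5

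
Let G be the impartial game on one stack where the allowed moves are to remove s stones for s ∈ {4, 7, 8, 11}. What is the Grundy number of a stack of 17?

0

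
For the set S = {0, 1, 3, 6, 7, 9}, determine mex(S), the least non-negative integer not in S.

2

The values 0, 1 are all present; 2 is the first non-negative integer missing from the set.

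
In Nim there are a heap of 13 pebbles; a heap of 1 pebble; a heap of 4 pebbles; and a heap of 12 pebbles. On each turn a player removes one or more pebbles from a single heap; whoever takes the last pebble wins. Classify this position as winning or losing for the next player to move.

Winning position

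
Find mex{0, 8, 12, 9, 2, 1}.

3

The values 0, 1, 2 are all present; 3 is the first non-negative integer missing from the set.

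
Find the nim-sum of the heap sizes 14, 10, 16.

20

Nim-sum: 14 ⊕ 10 ⊕ 16 = 20.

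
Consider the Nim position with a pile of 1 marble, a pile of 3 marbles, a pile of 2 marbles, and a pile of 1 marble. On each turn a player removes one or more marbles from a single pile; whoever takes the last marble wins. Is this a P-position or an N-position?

N-position

Compute the nim-sum pairwise:
1 XOR 3 = 2
2 XOR 2 = 0
0 XOR 1 = 1
The nim-sum is 1 ≠ 0, so this is an N-position: the player to move can win.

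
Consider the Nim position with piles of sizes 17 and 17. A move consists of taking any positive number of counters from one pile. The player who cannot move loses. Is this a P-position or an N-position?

P-position

Compute the nim-sum pairwise:
17 ^ 17 = 0
The nim-sum is 0, so this is a P-position: the player to move is in a losing position under optimal play.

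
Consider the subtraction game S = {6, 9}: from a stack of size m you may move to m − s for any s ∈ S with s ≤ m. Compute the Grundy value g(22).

1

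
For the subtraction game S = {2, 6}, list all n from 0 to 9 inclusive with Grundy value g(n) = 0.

0, 1, 4, 5, 8, 9

Grundy values for subtraction set {2, 6}:
g(0) = mex{} = 0
g(1) = mex{} = 0
g(2) = mex{0} = 1
g(3) = mex{0} = 1
g(4) = mex{1} = 0
g(5) = mex{1} = 0
g(6) = mex{0} = 1
g(7) = mex{0} = 1
g(8) = mex{1} = 0
g(9) = mex{1} = 0
The P-positions (g = 0) in 0..9 are 0, 1, 4, 5, 8, 9.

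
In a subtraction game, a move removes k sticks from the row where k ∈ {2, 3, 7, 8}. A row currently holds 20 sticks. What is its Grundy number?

0

Compute g(0), g(1), … for moves {2, 3, 7, 8}:
k:     0  1  2  3  4  5  6  7  8  9 10 11 12 13 14 15 16 17 18 19 20
g(k):  0  0  1  1  2  0  0  1  1  2  0  0  1  1  2  0  0  1  1  2  0
So g(20) = 0.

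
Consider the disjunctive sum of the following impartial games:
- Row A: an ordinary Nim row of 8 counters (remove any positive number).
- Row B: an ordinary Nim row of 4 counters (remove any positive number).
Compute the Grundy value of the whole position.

12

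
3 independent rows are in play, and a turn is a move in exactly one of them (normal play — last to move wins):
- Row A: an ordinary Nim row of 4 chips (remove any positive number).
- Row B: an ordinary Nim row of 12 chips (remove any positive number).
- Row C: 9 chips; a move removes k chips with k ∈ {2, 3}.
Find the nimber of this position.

Row A is a plain Nim row of size 4, so its Grundy value is 4.
Row B is a plain Nim row of size 12, so its Grundy value is 12.
Grundy values for row C (subtraction set {2, 3}):
k:     0  1  2  3  4  5  6  7  8  9
g(k):  0  0  1  1  2  0  0  1  1  2
So g(9) = 2.
By the Sprague-Grundy theorem, the Grundy value of a sum of independent games is the XOR of the component values.
Combined value = 4 ⊕ 12 ⊕ 2 = 10.

10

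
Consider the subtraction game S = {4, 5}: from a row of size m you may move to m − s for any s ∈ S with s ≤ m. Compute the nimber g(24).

1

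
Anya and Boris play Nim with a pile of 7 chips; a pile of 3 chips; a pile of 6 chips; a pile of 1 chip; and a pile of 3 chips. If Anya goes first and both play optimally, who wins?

Boris wins

In binary:
  111  (7)
  011  (3)
  110  (6)
  001  (1)
  011  (3)
  ---
  000  (0)
The nim-sum is 0, so this is a P-position: the player to move is in a losing position under optimal play; Anya is about to move from it and so loses — Boris wins.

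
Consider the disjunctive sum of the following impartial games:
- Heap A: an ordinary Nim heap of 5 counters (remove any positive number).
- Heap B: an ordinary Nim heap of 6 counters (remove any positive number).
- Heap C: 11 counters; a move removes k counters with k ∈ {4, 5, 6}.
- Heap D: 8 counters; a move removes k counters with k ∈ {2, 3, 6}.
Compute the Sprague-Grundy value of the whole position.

Heap A is a plain Nim heap of size 5, so its Grundy value is 5.
Heap B is a plain Nim heap of size 6, so its Grundy value is 6.
For heap C, compute g(0), g(1), … with moves {4, 5, 6}:
k:     0  1  2  3  4  5  6  7  8  9 10 11
g(k):  0  0  0  0  1  1  1  1  2  2  0  0
So g(11) = 0.
For heap D, compute g(0), g(1), … with moves {2, 3, 6}:
k:     0  1  2  3  4  5  6  7  8
g(k):  0  0  1  1  2  0  3  1  2
So g(8) = 2.
The value of a disjunctive sum is the nim-sum of the parts.
Combined value = 5 XOR 6 XOR 0 XOR 2 = 1.

1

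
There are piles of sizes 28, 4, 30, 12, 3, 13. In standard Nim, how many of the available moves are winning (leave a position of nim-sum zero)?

Write each in binary and XOR column by column:
  11100  (28)
  00100  (4)
  11110  (30)
  01100  (12)
  00011  (3)
  01101  (13)
  -----
  00100  (4)
The overall nim-sum is X = 4. A pile of size p has a winning move iff p XOR X < p (reduce it to p XOR X).
  28: 28 XOR 4 = 24 < 28 — winning move (to 24).
  4: 4 XOR 4 = 0 < 4 — winning move (to 0).
  30: 30 XOR 4 = 26 < 30 — winning move (to 26).
  12: 12 XOR 4 = 8 < 12 — winning move (to 8).
  3: 3 XOR 4 = 7 ≥ 3 — no move.
  13: 13 XOR 4 = 9 < 13 — winning move (to 9).
That gives 5 winning moves.

5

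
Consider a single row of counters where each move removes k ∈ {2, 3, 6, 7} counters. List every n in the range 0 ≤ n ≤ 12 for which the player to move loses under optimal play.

Compute g(0), g(1), … for moves {2, 3, 6, 7}:
g(0) = mex{} = 0
g(1) = mex{} = 0
g(2) = mex{0} = 1
g(3) = mex{0} = 1
g(4) = mex{0,1} = 2
g(5) = mex{1} = 0
g(6) = mex{0,1,2} = 3
g(7) = mex{0,2} = 1
g(8) = mex{0,1,3} = 2
g(9) = mex{1,3} = 0
g(10) = mex{1,2} = 0
g(11) = mex{0,2} = 1
g(12) = mex{0,3} = 1
The P-positions (g = 0) in 0..12 are 0, 1, 5, 9, 10.

0, 1, 5, 9, 10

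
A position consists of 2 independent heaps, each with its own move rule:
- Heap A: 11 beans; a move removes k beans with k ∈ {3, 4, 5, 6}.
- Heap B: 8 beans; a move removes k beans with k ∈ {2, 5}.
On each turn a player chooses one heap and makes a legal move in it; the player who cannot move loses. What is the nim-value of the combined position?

Build the Grundy sequence for heap A with g(k) = mex{g(k−s) : s ∈ {3, 4, 5, 6}, s ≤ k}:
k:     0  1  2  3  4  5  6  7  8  9 10 11
g(k):  0  0  0  1  1  1  2  2  2  0  0  0
So g(11) = 0.
Build the Grundy sequence for heap B with g(k) = mex{g(k−s) : s ∈ {2, 5}, s ≤ k}:
k:     0  1  2  3  4  5  6  7  8
g(k):  0  0  1  1  0  2  1  0  0
So g(8) = 0.
By the Sprague-Grundy theorem, the Grundy value of a sum of independent games is the XOR of the component values.
Combined value = 0 XOR 0 = 0.

0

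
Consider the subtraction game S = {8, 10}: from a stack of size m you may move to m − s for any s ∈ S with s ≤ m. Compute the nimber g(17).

Grundy values for subtraction set {8, 10}:
k:     0  1  2  3  4  5  6  7  8  9 10 11 12 13 14 15 16 17
g(k):  0  0  0  0  0  0  0  0  1  1  1  1  1  1  1  1  2  2
So g(17) = 2.

2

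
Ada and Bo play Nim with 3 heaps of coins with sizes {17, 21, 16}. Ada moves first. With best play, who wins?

Ada wins

Compute the nim-sum pairwise:
17 ^ 21 = 4
4 ^ 16 = 20
The nim-sum is 20 ≠ 0, so this is an N-position: the player to move can win; Ada has a winning move.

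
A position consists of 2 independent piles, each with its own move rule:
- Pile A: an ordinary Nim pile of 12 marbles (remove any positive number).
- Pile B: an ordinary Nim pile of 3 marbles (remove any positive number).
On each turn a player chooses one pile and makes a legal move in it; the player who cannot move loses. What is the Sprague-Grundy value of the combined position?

Pile A is a plain Nim pile of size 12, so its Grundy value is 12.
Pile B is a plain Nim pile of size 3, so its Grundy value is 3.
The value of a disjunctive sum is the nim-sum of the parts.
Combined value = 12 XOR 3 = 15.

15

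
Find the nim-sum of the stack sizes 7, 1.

6

Nim-sum: 7 ⊕ 1 = 6.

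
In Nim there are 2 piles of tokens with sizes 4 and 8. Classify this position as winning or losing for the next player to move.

Nim-sum: 4 XOR 8 = 12.
The nim-sum is 12 ≠ 0, so this is an N-position: the player to move can win.

Winning position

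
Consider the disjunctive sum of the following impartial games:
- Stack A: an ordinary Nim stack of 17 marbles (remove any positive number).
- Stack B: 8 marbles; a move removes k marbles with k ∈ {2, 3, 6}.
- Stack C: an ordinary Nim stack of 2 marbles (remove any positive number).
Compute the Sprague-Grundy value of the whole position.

Stack A is a plain Nim stack of size 17, so its Grundy value is 17.
Grundy values for stack B (subtraction set {2, 3, 6}):
k:     0  1  2  3  4  5  6  7  8
g(k):  0  0  1  1  2  0  3  1  2
So g(8) = 2.
Stack C is a plain Nim stack of size 2, so its Grundy value is 2.
The value of a disjunctive sum is the nim-sum of the parts.
Combined value = 17 ⊕ 2 ⊕ 2 = 17.

17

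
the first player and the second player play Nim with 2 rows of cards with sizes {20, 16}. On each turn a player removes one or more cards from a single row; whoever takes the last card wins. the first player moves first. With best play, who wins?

the first player wins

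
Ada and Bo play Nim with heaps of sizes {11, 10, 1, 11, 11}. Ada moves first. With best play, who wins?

Bo wins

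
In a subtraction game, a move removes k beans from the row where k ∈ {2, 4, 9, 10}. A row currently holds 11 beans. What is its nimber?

2

Compute g(0), g(1), … for moves {2, 4, 9, 10}:
k:     0  1  2  3  4  5  6  7  8  9 10 11
g(k):  0  0  1  1  2  2  0  0  1  1  2  2
So g(11) = 2.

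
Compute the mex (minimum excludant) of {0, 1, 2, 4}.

3

The values 0, 1, 2 are all present; 3 is the first non-negative integer missing from the set.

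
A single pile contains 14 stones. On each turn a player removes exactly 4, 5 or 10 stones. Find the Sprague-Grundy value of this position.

Build the Grundy sequence with g(k) = mex{g(k−s) : s ∈ {4, 5, 10}, s ≤ k}:
g(0) = mex{} = 0
g(1) = mex{} = 0
g(2) = mex{} = 0
g(3) = mex{} = 0
g(4) = mex{0} = 1
g(5) = mex{0} = 1
g(6) = mex{0} = 1
g(7) = mex{0} = 1
g(8) = mex{0,1} = 2
g(9) = mex{1} = 0
g(10) = mex{0,1} = 2
g(11) = mex{0,1} = 2
g(12) = mex{0,1,2} = 3
g(13) = mex{0,2} = 1
g(14) = mex{0,1,2} = 3
So g(14) = 3.

3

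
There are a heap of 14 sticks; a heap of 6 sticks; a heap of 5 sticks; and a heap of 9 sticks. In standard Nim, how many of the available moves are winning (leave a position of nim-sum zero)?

Compute the nim-sum pairwise:
14 XOR 6 = 8
8 XOR 5 = 13
13 XOR 9 = 4
The overall nim-sum is X = 4. A heap of size p has a winning move iff p XOR X < p (reduce it to p XOR X).
  14: 14 XOR 4 = 10 < 14 — winning move (to 10).
  6: 6 XOR 4 = 2 < 6 — winning move (to 2).
  5: 5 XOR 4 = 1 < 5 — winning move (to 1).
  9: 9 XOR 4 = 13 ≥ 9 — no move.
That gives 3 winning moves.

3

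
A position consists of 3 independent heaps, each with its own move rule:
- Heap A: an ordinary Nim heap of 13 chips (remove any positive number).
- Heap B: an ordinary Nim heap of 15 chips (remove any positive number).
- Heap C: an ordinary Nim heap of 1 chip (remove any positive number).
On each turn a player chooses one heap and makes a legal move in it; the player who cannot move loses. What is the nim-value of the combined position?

Heap A is a plain Nim heap of size 13, so its Grundy value is 13.
Heap B is a plain Nim heap of size 15, so its Grundy value is 15.
Heap C is a plain Nim heap of size 1, so its Grundy value is 1.
By the Sprague-Grundy theorem, the Grundy value of a sum of independent games is the XOR of the component values.
Combined value = 13 ⊕ 15 ⊕ 1 = 3.

3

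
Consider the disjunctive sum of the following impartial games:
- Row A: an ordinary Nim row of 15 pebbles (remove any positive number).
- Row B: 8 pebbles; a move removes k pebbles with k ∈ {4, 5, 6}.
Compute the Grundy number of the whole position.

13

Row A is a plain Nim row of size 15, so its Grundy value is 15.
For row B, compute g(0), g(1), … with moves {4, 5, 6}:
k:     0  1  2  3  4  5  6  7  8
g(k):  0  0  0  0  1  1  1  1  2
So g(8) = 2.
By the Sprague-Grundy theorem, the Grundy value of a sum of independent games is the XOR of the component values.
Combined value = 15 XOR 2 = 13.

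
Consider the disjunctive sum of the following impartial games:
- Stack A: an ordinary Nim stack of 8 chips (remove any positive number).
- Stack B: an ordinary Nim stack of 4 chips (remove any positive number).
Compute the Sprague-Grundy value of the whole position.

Stack A is a plain Nim stack of size 8, so its Grundy value is 8.
Stack B is a plain Nim stack of size 4, so its Grundy value is 4.
The value of a disjunctive sum is the nim-sum of the parts.
Combined value = 8 XOR 4 = 12.

12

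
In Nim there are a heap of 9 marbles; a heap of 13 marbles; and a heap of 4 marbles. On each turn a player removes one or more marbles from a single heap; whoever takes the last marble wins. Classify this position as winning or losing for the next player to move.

Compute the nim-sum pairwise:
9 XOR 13 = 4
4 XOR 4 = 0
The nim-sum is 0, so this is a P-position: the player to move is in a losing position under optimal play.

Losing position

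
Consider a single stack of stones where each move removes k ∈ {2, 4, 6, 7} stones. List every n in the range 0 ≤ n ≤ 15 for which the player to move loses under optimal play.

0, 1, 9, 10

Compute g(0), g(1), … for moves {2, 4, 6, 7}:
k:     0  1  2  3  4  5  6  7  8  9 10 11 12 13 14 15
g(k):  0  0  1  1  2  2  3  3  4  0  0  1  1  2  2  3
The P-positions (g = 0) in 0..15 are 0, 1, 9, 10.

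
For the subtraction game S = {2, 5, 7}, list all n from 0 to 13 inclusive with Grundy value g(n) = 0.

Grundy values for subtraction set {2, 5, 7}:
g(0) = mex{} = 0
g(1) = mex{} = 0
g(2) = mex{0} = 1
g(3) = mex{0} = 1
g(4) = mex{1} = 0
g(5) = mex{0,1} = 2
g(6) = mex{0} = 1
g(7) = mex{0,1,2} = 3
g(8) = mex{0,1} = 2
g(9) = mex{0,1,3} = 2
g(10) = mex{1,2} = 0
g(11) = mex{0,1,2} = 3
g(12) = mex{0,2,3} = 1
g(13) = mex{1,2,3} = 0
The P-positions (g = 0) in 0..13 are 0, 1, 4, 10, 13.

0, 1, 4, 10, 13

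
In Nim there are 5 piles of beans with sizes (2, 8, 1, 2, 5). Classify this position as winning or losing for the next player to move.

Winning position

Nim-sum: 2 ⊕ 8 ⊕ 1 ⊕ 2 ⊕ 5 = 12.
The nim-sum is 12 ≠ 0, so this is an N-position: the player to move can win.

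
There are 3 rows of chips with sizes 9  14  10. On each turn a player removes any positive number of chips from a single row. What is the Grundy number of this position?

Compute the nim-sum pairwise:
9 ⊕ 14 = 7
7 ⊕ 10 = 13

13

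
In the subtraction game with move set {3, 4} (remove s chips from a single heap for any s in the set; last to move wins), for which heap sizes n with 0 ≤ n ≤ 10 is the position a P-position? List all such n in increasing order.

0, 1, 2, 7, 8, 9

Compute g(0), g(1), … for moves {3, 4}:
g(0) = mex{} = 0
g(1) = mex{} = 0
g(2) = mex{} = 0
g(3) = mex{0} = 1
g(4) = mex{0} = 1
g(5) = mex{0} = 1
g(6) = mex{0,1} = 2
g(7) = mex{1} = 0
g(8) = mex{1} = 0
g(9) = mex{1,2} = 0
g(10) = mex{0,2} = 1
The P-positions (g = 0) in 0..10 are 0, 1, 2, 7, 8, 9.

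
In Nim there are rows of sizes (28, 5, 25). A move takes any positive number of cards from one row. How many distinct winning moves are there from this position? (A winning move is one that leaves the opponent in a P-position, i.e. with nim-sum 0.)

Nim-sum: 28 XOR 5 XOR 25 = 0.
The nim-sum is already 0, so every move leaves a nonzero nim-sum — there are no winning moves.

0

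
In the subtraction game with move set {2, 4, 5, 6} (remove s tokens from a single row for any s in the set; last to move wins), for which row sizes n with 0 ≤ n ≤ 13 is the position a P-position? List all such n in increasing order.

0, 1, 8, 9

Compute g(0), g(1), … for moves {2, 4, 5, 6}:
g(0) = mex{} = 0
g(1) = mex{} = 0
g(2) = mex{0} = 1
g(3) = mex{0} = 1
g(4) = mex{0,1} = 2
g(5) = mex{0,1} = 2
g(6) = mex{0,1,2} = 3
g(7) = mex{0,1,2} = 3
g(8) = mex{1,2,3} = 0
g(9) = mex{1,2,3} = 0
g(10) = mex{0,2,3} = 1
g(11) = mex{0,2,3} = 1
g(12) = mex{0,1,3} = 2
g(13) = mex{0,1,3} = 2
The P-positions (g = 0) in 0..13 are 0, 1, 8, 9.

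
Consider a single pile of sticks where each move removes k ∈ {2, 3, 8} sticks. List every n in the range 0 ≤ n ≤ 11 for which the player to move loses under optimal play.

0, 1, 5, 6, 10, 11

Compute g(0), g(1), … for moves {2, 3, 8}:
k:     0  1  2  3  4  5  6  7  8  9 10 11
g(k):  0  0  1  1  2  0  0  1  1  2  0  0
The P-positions (g = 0) in 0..11 are 0, 1, 5, 6, 10, 11.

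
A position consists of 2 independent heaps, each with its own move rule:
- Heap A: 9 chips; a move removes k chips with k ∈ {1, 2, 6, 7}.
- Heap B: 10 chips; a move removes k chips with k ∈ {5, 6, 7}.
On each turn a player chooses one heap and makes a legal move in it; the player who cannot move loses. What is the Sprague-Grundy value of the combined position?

3

Grundy values for heap A (subtraction set {1, 2, 6, 7}):
g(0) = mex{} = 0
g(1) = mex{0} = 1
g(2) = mex{0,1} = 2
g(3) = mex{1,2} = 0
g(4) = mex{0,2} = 1
g(5) = mex{0,1} = 2
g(6) = mex{0,1,2} = 3
g(7) = mex{0,1,2,3} = 4
g(8) = mex{1,2,3,4} = 0
g(9) = mex{0,2,4} = 1
So g(9) = 1.
Grundy values for heap B (subtraction set {5, 6, 7}):
k:     0  1  2  3  4  5  6  7  8  9 10
g(k):  0  0  0  0  0  1  1  1  1  1  2
So g(10) = 2.
The value of a disjunctive sum is the nim-sum of the parts.
Combined value = 1 XOR 2 = 3.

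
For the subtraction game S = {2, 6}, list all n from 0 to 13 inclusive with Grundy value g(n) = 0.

0, 1, 4, 5, 8, 9, 12, 13

Compute g(0), g(1), … for moves {2, 6}:
k:     0  1  2  3  4  5  6  7  8  9 10 11 12 13
g(k):  0  0  1  1  0  0  1  1  0  0  1  1  0  0
The P-positions (g = 0) in 0..13 are 0, 1, 4, 5, 8, 9, 12, 13.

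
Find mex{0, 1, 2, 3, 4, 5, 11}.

The values 0, 1, 2, 3, 4, 5 are all present; 6 is the first non-negative integer missing from the set.

6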